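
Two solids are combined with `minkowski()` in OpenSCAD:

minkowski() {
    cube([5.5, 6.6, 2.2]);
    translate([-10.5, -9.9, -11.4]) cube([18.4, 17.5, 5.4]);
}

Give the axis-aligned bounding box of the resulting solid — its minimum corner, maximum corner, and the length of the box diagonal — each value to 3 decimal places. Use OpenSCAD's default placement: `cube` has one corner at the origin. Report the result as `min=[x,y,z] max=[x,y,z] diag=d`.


min=[-10.500,-9.900,-11.400] max=[13.400,14.200,-3.800] diag=34.782

A = translate([-10.5, -9.9, -11.4]) cube([18.4, 17.5, 5.4]) → bbox [-10.5,-9.9,-11.4] .. [7.9,7.6,-6]
B = cube([5.5, 6.6, 2.2]) → bbox [0,0,0] .. [5.5,6.6,2.2]
lo = A.lo+B.lo = [-10.5+0, -9.9+0, -11.4+0] = [-10.500,-9.900,-11.400]
hi = A.hi+B.hi = [7.9+5.5, 7.6+6.6, -6+2.2] = [13.400,14.200,-3.800]
diag = √(23.9²+24.1²+7.6²) = √1209.78 = 34.782


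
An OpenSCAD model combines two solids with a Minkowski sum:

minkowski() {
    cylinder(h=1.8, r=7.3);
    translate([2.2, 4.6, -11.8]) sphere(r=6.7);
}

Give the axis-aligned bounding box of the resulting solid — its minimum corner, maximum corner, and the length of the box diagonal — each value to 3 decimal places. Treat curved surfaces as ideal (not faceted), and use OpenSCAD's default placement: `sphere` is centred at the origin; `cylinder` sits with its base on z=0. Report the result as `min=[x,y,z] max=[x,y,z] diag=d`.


min=[-11.800,-9.400,-18.500] max=[16.200,18.600,-3.300] diag=42.415

A = translate([2.2, 4.6, -11.8]) sphere(r=6.7) → bbox [-4.5,-2.1,-18.5] .. [8.9,11.3,-5.1]
B = cylinder(h=1.8, r=7.3) → bbox [-7.3,-7.3,0] .. [7.3,7.3,1.8]
lo = A.lo+B.lo = [-4.5-7.3, -2.1-7.3, -18.5+0] = [-11.800,-9.400,-18.500]
hi = A.hi+B.hi = [8.9+7.3, 11.3+7.3, -5.1+1.8] = [16.200,18.600,-3.300]
diag = √(28²+28²+15.2²) = √1799.04 = 42.415


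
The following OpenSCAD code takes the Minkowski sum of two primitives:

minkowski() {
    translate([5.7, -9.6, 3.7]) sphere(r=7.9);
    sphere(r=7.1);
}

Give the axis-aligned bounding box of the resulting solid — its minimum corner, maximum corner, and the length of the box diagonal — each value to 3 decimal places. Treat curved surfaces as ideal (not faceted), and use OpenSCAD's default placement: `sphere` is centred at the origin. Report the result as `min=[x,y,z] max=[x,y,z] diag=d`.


min=[-9.300,-24.600,-11.300] max=[20.700,5.400,18.700] diag=51.962

A = translate([5.7, -9.6, 3.7]) sphere(r=7.9) → bbox [-2.2,-17.5,-4.2] .. [13.6,-1.7,11.6]
B = sphere(r=7.1) → bbox [-7.1,-7.1,-7.1] .. [7.1,7.1,7.1]
lo = A.lo+B.lo = [-2.2-7.1, -17.5-7.1, -4.2-7.1] = [-9.300,-24.600,-11.300]
hi = A.hi+B.hi = [13.6+7.1, -1.7+7.1, 11.6+7.1] = [20.700,5.400,18.700]
diag = √(30²+30²+30²) = √2700 = 51.962


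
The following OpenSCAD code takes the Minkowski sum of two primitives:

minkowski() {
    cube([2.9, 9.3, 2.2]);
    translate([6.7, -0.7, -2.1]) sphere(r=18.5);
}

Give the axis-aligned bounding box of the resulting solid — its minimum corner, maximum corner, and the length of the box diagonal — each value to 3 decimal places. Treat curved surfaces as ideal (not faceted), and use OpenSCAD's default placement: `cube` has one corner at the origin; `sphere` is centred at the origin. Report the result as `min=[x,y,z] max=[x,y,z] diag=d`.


min=[-11.800,-19.200,-20.600] max=[28.100,27.100,18.600] diag=72.611

A = translate([6.7, -0.7, -2.1]) sphere(r=18.5) → bbox [-11.8,-19.2,-20.6] .. [25.2,17.8,16.4]
B = cube([2.9, 9.3, 2.2]) → bbox [0,0,0] .. [2.9,9.3,2.2]
lo = A.lo+B.lo = [-11.8+0, -19.2+0, -20.6+0] = [-11.800,-19.200,-20.600]
hi = A.hi+B.hi = [25.2+2.9, 17.8+9.3, 16.4+2.2] = [28.100,27.100,18.600]
diag = √(39.9²+46.3²+39.2²) = √5272.34 = 72.611


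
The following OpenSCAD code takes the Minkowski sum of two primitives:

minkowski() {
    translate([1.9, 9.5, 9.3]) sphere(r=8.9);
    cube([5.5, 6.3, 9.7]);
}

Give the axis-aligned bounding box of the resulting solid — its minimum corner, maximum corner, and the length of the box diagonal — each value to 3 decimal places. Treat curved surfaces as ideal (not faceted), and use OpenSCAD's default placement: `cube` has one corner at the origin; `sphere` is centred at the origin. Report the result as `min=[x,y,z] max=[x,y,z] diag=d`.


min=[-7.000,0.600,0.400] max=[16.300,24.700,27.900] diag=43.358

A = translate([1.9, 9.5, 9.3]) sphere(r=8.9) → bbox [-7,0.6,0.4] .. [10.8,18.4,18.2]
B = cube([5.5, 6.3, 9.7]) → bbox [0,0,0] .. [5.5,6.3,9.7]
lo = A.lo+B.lo = [-7+0, 0.6+0, 0.4+0] = [-7.000,0.600,0.400]
hi = A.hi+B.hi = [10.8+5.5, 18.4+6.3, 18.2+9.7] = [16.300,24.700,27.900]
diag = √(23.3²+24.1²+27.5²) = √1879.95 = 43.358


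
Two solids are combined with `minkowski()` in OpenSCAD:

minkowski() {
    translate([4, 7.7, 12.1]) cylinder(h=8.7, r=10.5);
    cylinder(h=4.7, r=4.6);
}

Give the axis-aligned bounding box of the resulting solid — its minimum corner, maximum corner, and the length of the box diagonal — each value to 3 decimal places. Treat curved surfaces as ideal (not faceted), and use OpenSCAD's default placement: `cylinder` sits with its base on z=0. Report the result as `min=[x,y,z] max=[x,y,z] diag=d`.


A = translate([4, 7.7, 12.1]) cylinder(h=8.7, r=10.5) → bbox [-6.5,-2.8,12.1] .. [14.5,18.2,20.8]
B = cylinder(h=4.7, r=4.6) → bbox [-4.6,-4.6,0] .. [4.6,4.6,4.7]
lo = A.lo+B.lo = [-6.5-4.6, -2.8-4.6, 12.1+0] = [-11.100,-7.400,12.100]
hi = A.hi+B.hi = [14.5+4.6, 18.2+4.6, 20.8+4.7] = [19.100,22.800,25.500]
diag = √(30.2²+30.2²+13.4²) = √2003.64 = 44.762

min=[-11.100,-7.400,12.100] max=[19.100,22.800,25.500] diag=44.762


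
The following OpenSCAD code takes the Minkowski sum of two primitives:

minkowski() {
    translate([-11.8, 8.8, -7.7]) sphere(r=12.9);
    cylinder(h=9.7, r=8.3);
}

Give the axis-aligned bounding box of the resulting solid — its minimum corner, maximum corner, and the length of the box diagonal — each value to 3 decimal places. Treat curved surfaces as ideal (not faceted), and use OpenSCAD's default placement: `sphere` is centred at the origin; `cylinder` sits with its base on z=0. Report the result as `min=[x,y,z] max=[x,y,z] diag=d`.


min=[-33.000,-12.400,-20.600] max=[9.400,30.000,14.900] diag=69.683

A = translate([-11.8, 8.8, -7.7]) sphere(r=12.9) → bbox [-24.7,-4.1,-20.6] .. [1.1,21.7,5.2]
B = cylinder(h=9.7, r=8.3) → bbox [-8.3,-8.3,0] .. [8.3,8.3,9.7]
lo = A.lo+B.lo = [-24.7-8.3, -4.1-8.3, -20.6+0] = [-33.000,-12.400,-20.600]
hi = A.hi+B.hi = [1.1+8.3, 21.7+8.3, 5.2+9.7] = [9.400,30.000,14.900]
diag = √(42.4²+42.4²+35.5²) = √4855.77 = 69.683


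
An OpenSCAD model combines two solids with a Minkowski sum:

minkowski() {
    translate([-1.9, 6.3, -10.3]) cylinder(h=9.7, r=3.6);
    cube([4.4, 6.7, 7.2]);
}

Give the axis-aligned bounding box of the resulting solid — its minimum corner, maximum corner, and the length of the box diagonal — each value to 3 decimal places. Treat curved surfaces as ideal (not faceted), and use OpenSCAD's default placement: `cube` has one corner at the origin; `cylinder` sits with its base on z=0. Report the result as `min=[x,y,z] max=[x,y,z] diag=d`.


min=[-5.500,2.700,-10.300] max=[6.100,16.600,6.600] diag=24.767

A = translate([-1.9, 6.3, -10.3]) cylinder(h=9.7, r=3.6) → bbox [-5.5,2.7,-10.3] .. [1.7,9.9,-0.6]
B = cube([4.4, 6.7, 7.2]) → bbox [0,0,0] .. [4.4,6.7,7.2]
lo = A.lo+B.lo = [-5.5+0, 2.7+0, -10.3+0] = [-5.500,2.700,-10.300]
hi = A.hi+B.hi = [1.7+4.4, 9.9+6.7, -0.6+7.2] = [6.100,16.600,6.600]
diag = √(11.6²+13.9²+16.9²) = √613.38 = 24.767


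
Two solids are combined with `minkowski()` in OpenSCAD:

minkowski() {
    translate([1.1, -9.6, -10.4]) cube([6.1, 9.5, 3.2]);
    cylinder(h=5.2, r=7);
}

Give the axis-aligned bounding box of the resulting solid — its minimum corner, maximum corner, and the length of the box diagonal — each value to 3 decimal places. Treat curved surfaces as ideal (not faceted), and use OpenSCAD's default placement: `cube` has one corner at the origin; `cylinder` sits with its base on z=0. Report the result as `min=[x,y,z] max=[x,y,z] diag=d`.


A = translate([1.1, -9.6, -10.4]) cube([6.1, 9.5, 3.2]) → bbox [1.1,-9.6,-10.4] .. [7.2,-0.1,-7.2]
B = cylinder(h=5.2, r=7) → bbox [-7,-7,0] .. [7,7,5.2]
lo = A.lo+B.lo = [1.1-7, -9.6-7, -10.4+0] = [-5.900,-16.600,-10.400]
hi = A.hi+B.hi = [7.2+7, -0.1+7, -7.2+5.2] = [14.200,6.900,-2.000]
diag = √(20.1²+23.5²+8.4²) = √1026.82 = 32.044

min=[-5.900,-16.600,-10.400] max=[14.200,6.900,-2.000] diag=32.044


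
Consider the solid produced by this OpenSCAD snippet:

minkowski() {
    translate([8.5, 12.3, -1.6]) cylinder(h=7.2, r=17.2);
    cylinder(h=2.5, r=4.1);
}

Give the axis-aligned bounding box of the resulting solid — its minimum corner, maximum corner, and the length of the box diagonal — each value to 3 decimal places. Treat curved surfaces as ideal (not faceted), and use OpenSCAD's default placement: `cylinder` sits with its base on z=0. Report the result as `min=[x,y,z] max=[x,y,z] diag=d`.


min=[-12.800,-9.000,-1.600] max=[29.800,33.600,8.100] diag=61.021

A = translate([8.5, 12.3, -1.6]) cylinder(h=7.2, r=17.2) → bbox [-8.7,-4.9,-1.6] .. [25.7,29.5,5.6]
B = cylinder(h=2.5, r=4.1) → bbox [-4.1,-4.1,0] .. [4.1,4.1,2.5]
lo = A.lo+B.lo = [-8.7-4.1, -4.9-4.1, -1.6+0] = [-12.800,-9.000,-1.600]
hi = A.hi+B.hi = [25.7+4.1, 29.5+4.1, 5.6+2.5] = [29.800,33.600,8.100]
diag = √(42.6²+42.6²+9.7²) = √3723.61 = 61.021


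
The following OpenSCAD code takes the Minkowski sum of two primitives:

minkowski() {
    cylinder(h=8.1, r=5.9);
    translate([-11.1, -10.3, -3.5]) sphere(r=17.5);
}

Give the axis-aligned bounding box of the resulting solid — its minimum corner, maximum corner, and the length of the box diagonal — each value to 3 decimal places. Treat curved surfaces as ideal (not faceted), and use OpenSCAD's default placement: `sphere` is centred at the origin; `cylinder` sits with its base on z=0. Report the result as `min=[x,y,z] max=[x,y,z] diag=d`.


min=[-34.500,-33.700,-21.000] max=[12.300,13.100,22.100] diag=78.982

A = translate([-11.1, -10.3, -3.5]) sphere(r=17.5) → bbox [-28.6,-27.8,-21] .. [6.4,7.2,14]
B = cylinder(h=8.1, r=5.9) → bbox [-5.9,-5.9,0] .. [5.9,5.9,8.1]
lo = A.lo+B.lo = [-28.6-5.9, -27.8-5.9, -21+0] = [-34.500,-33.700,-21.000]
hi = A.hi+B.hi = [6.4+5.9, 7.2+5.9, 14+8.1] = [12.300,13.100,22.100]
diag = √(46.8²+46.8²+43.1²) = √6238.09 = 78.982


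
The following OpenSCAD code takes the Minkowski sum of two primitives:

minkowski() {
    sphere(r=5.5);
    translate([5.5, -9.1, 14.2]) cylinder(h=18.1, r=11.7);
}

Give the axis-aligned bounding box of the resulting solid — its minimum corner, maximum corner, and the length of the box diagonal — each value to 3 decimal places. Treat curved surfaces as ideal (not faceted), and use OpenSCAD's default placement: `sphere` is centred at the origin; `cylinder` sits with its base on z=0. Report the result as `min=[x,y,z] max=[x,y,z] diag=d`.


A = translate([5.5, -9.1, 14.2]) cylinder(h=18.1, r=11.7) → bbox [-6.2,-20.8,14.2] .. [17.2,2.6,32.3]
B = sphere(r=5.5) → bbox [-5.5,-5.5,-5.5] .. [5.5,5.5,5.5]
lo = A.lo+B.lo = [-6.2-5.5, -20.8-5.5, 14.2-5.5] = [-11.700,-26.300,8.700]
hi = A.hi+B.hi = [17.2+5.5, 2.6+5.5, 32.3+5.5] = [22.700,8.100,37.800]
diag = √(34.4²+34.4²+29.1²) = √3213.53 = 56.688

min=[-11.700,-26.300,8.700] max=[22.700,8.100,37.800] diag=56.688


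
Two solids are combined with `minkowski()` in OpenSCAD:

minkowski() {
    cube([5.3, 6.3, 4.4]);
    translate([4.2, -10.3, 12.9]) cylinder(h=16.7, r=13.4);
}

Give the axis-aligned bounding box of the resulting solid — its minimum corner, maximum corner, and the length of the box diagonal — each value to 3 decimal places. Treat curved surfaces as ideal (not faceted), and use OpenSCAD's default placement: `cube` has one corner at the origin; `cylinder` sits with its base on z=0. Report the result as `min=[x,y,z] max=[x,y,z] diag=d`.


min=[-9.200,-23.700,12.900] max=[22.900,9.400,34.000] diag=50.707

A = translate([4.2, -10.3, 12.9]) cylinder(h=16.7, r=13.4) → bbox [-9.2,-23.7,12.9] .. [17.6,3.1,29.6]
B = cube([5.3, 6.3, 4.4]) → bbox [0,0,0] .. [5.3,6.3,4.4]
lo = A.lo+B.lo = [-9.2+0, -23.7+0, 12.9+0] = [-9.200,-23.700,12.900]
hi = A.hi+B.hi = [17.6+5.3, 3.1+6.3, 29.6+4.4] = [22.900,9.400,34.000]
diag = √(32.1²+33.1²+21.1²) = √2571.23 = 50.707


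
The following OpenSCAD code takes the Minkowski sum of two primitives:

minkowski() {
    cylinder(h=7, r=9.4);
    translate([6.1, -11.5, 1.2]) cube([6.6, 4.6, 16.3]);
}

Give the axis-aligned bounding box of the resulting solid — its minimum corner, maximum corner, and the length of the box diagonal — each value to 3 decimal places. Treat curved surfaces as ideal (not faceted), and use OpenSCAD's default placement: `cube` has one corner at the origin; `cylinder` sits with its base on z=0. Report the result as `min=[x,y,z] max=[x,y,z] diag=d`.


min=[-3.300,-20.900,1.200] max=[22.100,2.500,24.500] diag=41.661

A = translate([6.1, -11.5, 1.2]) cube([6.6, 4.6, 16.3]) → bbox [6.1,-11.5,1.2] .. [12.7,-6.9,17.5]
B = cylinder(h=7, r=9.4) → bbox [-9.4,-9.4,0] .. [9.4,9.4,7]
lo = A.lo+B.lo = [6.1-9.4, -11.5-9.4, 1.2+0] = [-3.300,-20.900,1.200]
hi = A.hi+B.hi = [12.7+9.4, -6.9+9.4, 17.5+7] = [22.100,2.500,24.500]
diag = √(25.4²+23.4²+23.3²) = √1735.61 = 41.661


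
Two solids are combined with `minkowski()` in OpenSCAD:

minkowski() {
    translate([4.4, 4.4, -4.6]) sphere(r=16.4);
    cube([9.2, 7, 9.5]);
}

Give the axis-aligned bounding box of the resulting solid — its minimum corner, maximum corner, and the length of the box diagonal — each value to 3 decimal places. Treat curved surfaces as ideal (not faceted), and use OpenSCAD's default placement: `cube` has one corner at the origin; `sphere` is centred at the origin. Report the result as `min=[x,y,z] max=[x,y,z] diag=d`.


A = translate([4.4, 4.4, -4.6]) sphere(r=16.4) → bbox [-12,-12,-21] .. [20.8,20.8,11.8]
B = cube([9.2, 7, 9.5]) → bbox [0,0,0] .. [9.2,7,9.5]
lo = A.lo+B.lo = [-12+0, -12+0, -21+0] = [-12.000,-12.000,-21.000]
hi = A.hi+B.hi = [20.8+9.2, 20.8+7, 11.8+9.5] = [30.000,27.800,21.300]
diag = √(42²+39.8²+42.3²) = √5137.33 = 71.675

min=[-12.000,-12.000,-21.000] max=[30.000,27.800,21.300] diag=71.675


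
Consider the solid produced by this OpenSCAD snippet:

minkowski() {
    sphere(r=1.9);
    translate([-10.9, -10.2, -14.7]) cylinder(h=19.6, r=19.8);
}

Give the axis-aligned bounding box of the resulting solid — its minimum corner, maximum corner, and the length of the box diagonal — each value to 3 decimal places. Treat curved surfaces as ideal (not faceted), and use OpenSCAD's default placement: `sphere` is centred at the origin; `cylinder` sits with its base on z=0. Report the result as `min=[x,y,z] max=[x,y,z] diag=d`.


min=[-32.600,-31.900,-16.600] max=[10.800,11.500,6.800] diag=65.686

A = translate([-10.9, -10.2, -14.7]) cylinder(h=19.6, r=19.8) → bbox [-30.7,-30,-14.7] .. [8.9,9.6,4.9]
B = sphere(r=1.9) → bbox [-1.9,-1.9,-1.9] .. [1.9,1.9,1.9]
lo = A.lo+B.lo = [-30.7-1.9, -30-1.9, -14.7-1.9] = [-32.600,-31.900,-16.600]
hi = A.hi+B.hi = [8.9+1.9, 9.6+1.9, 4.9+1.9] = [10.800,11.500,6.800]
diag = √(43.4²+43.4²+23.4²) = √4314.68 = 65.686


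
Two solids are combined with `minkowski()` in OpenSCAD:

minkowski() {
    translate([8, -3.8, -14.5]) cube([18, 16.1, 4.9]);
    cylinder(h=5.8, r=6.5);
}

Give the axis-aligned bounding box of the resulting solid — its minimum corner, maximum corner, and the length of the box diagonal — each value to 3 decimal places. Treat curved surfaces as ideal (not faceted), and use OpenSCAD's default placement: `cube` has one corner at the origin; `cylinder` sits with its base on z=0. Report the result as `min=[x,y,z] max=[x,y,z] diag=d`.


min=[1.500,-10.300,-14.500] max=[32.500,18.800,-3.800] diag=43.844

A = translate([8, -3.8, -14.5]) cube([18, 16.1, 4.9]) → bbox [8,-3.8,-14.5] .. [26,12.3,-9.6]
B = cylinder(h=5.8, r=6.5) → bbox [-6.5,-6.5,0] .. [6.5,6.5,5.8]
lo = A.lo+B.lo = [8-6.5, -3.8-6.5, -14.5+0] = [1.500,-10.300,-14.500]
hi = A.hi+B.hi = [26+6.5, 12.3+6.5, -9.6+5.8] = [32.500,18.800,-3.800]
diag = √(31²+29.1²+10.7²) = √1922.3 = 43.844


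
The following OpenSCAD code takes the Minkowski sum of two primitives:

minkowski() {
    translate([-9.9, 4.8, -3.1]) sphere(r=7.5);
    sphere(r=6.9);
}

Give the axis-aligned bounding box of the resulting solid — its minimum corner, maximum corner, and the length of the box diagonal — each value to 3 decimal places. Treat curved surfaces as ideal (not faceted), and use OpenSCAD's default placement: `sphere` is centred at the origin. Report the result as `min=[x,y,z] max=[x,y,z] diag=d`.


A = translate([-9.9, 4.8, -3.1]) sphere(r=7.5) → bbox [-17.4,-2.7,-10.6] .. [-2.4,12.3,4.4]
B = sphere(r=6.9) → bbox [-6.9,-6.9,-6.9] .. [6.9,6.9,6.9]
lo = A.lo+B.lo = [-17.4-6.9, -2.7-6.9, -10.6-6.9] = [-24.300,-9.600,-17.500]
hi = A.hi+B.hi = [-2.4+6.9, 12.3+6.9, 4.4+6.9] = [4.500,19.200,11.300]
diag = √(28.8²+28.8²+28.8²) = √2488.32 = 49.883

min=[-24.300,-9.600,-17.500] max=[4.500,19.200,11.300] diag=49.883


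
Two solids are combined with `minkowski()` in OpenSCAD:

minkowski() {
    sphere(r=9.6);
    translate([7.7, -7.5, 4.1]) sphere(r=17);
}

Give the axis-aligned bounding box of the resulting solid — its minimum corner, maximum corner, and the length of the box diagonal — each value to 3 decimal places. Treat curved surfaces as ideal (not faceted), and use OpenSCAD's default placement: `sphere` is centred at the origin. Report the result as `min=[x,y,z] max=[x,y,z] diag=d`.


A = translate([7.7, -7.5, 4.1]) sphere(r=17) → bbox [-9.3,-24.5,-12.9] .. [24.7,9.5,21.1]
B = sphere(r=9.6) → bbox [-9.6,-9.6,-9.6] .. [9.6,9.6,9.6]
lo = A.lo+B.lo = [-9.3-9.6, -24.5-9.6, -12.9-9.6] = [-18.900,-34.100,-22.500]
hi = A.hi+B.hi = [24.7+9.6, 9.5+9.6, 21.1+9.6] = [34.300,19.100,30.700]
diag = √(53.2²+53.2²+53.2²) = √8490.72 = 92.145

min=[-18.900,-34.100,-22.500] max=[34.300,19.100,30.700] diag=92.145


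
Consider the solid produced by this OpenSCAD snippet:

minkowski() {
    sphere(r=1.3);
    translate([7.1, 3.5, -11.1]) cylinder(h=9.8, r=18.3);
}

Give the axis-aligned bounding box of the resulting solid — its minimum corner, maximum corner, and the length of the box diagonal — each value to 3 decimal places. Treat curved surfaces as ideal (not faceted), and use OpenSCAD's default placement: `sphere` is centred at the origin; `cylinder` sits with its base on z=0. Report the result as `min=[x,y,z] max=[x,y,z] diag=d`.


min=[-12.500,-16.100,-12.400] max=[26.700,23.100,0.000] diag=56.807

A = translate([7.1, 3.5, -11.1]) cylinder(h=9.8, r=18.3) → bbox [-11.2,-14.8,-11.1] .. [25.4,21.8,-1.3]
B = sphere(r=1.3) → bbox [-1.3,-1.3,-1.3] .. [1.3,1.3,1.3]
lo = A.lo+B.lo = [-11.2-1.3, -14.8-1.3, -11.1-1.3] = [-12.500,-16.100,-12.400]
hi = A.hi+B.hi = [25.4+1.3, 21.8+1.3, -1.3+1.3] = [26.700,23.100,0.000]
diag = √(39.2²+39.2²+12.4²) = √3227.04 = 56.807


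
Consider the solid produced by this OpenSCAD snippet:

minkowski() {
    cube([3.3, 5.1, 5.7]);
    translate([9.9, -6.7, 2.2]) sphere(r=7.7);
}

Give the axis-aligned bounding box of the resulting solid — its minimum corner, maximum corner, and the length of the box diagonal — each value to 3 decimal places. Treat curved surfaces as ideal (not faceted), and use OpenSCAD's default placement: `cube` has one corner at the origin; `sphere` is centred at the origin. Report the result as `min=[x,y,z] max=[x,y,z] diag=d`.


A = translate([9.9, -6.7, 2.2]) sphere(r=7.7) → bbox [2.2,-14.4,-5.5] .. [17.6,1,9.9]
B = cube([3.3, 5.1, 5.7]) → bbox [0,0,0] .. [3.3,5.1,5.7]
lo = A.lo+B.lo = [2.2+0, -14.4+0, -5.5+0] = [2.200,-14.400,-5.500]
hi = A.hi+B.hi = [17.6+3.3, 1+5.1, 9.9+5.7] = [20.900,6.100,15.600]
diag = √(18.7²+20.5²+21.1²) = √1215.15 = 34.859

min=[2.200,-14.400,-5.500] max=[20.900,6.100,15.600] diag=34.859


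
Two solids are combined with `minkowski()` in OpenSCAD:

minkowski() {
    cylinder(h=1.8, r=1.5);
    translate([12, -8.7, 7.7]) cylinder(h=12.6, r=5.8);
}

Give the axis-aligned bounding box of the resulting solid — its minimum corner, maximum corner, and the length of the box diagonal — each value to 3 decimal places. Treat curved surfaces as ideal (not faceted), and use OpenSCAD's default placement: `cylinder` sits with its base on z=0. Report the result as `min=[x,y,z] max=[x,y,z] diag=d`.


A = translate([12, -8.7, 7.7]) cylinder(h=12.6, r=5.8) → bbox [6.2,-14.5,7.7] .. [17.8,-2.9,20.3]
B = cylinder(h=1.8, r=1.5) → bbox [-1.5,-1.5,0] .. [1.5,1.5,1.8]
lo = A.lo+B.lo = [6.2-1.5, -14.5-1.5, 7.7+0] = [4.700,-16.000,7.700]
hi = A.hi+B.hi = [17.8+1.5, -2.9+1.5, 20.3+1.8] = [19.300,-1.400,22.100]
diag = √(14.6²+14.6²+14.4²) = √633.68 = 25.173

min=[4.700,-16.000,7.700] max=[19.300,-1.400,22.100] diag=25.173


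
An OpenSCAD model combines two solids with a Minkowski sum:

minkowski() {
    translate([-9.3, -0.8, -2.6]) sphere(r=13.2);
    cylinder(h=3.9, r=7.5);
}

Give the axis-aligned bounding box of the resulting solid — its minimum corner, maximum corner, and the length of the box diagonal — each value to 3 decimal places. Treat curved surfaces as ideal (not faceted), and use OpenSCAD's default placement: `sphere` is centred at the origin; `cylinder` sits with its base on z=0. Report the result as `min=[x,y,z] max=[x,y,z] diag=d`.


A = translate([-9.3, -0.8, -2.6]) sphere(r=13.2) → bbox [-22.5,-14,-15.8] .. [3.9,12.4,10.6]
B = cylinder(h=3.9, r=7.5) → bbox [-7.5,-7.5,0] .. [7.5,7.5,3.9]
lo = A.lo+B.lo = [-22.5-7.5, -14-7.5, -15.8+0] = [-30.000,-21.500,-15.800]
hi = A.hi+B.hi = [3.9+7.5, 12.4+7.5, 10.6+3.9] = [11.400,19.900,14.500]
diag = √(41.4²+41.4²+30.3²) = √4346.01 = 65.924

min=[-30.000,-21.500,-15.800] max=[11.400,19.900,14.500] diag=65.924


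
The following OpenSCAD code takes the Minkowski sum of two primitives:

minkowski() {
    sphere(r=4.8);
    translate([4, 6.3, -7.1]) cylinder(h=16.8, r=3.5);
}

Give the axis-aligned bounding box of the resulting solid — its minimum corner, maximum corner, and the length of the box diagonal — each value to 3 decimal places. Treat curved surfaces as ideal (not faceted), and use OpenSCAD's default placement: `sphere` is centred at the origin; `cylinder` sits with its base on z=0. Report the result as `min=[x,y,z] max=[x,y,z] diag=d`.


A = translate([4, 6.3, -7.1]) cylinder(h=16.8, r=3.5) → bbox [0.5,2.8,-7.1] .. [7.5,9.8,9.7]
B = sphere(r=4.8) → bbox [-4.8,-4.8,-4.8] .. [4.8,4.8,4.8]
lo = A.lo+B.lo = [0.5-4.8, 2.8-4.8, -7.1-4.8] = [-4.300,-2.000,-11.900]
hi = A.hi+B.hi = [7.5+4.8, 9.8+4.8, 9.7+4.8] = [12.300,14.600,14.500]
diag = √(16.6²+16.6²+26.4²) = √1248.08 = 35.328

min=[-4.300,-2.000,-11.900] max=[12.300,14.600,14.500] diag=35.328


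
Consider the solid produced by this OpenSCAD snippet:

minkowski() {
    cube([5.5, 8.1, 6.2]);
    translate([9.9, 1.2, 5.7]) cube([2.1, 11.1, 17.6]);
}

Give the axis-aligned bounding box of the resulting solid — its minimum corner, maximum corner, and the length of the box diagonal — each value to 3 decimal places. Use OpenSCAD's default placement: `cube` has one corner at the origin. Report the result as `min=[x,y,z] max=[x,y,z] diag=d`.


A = translate([9.9, 1.2, 5.7]) cube([2.1, 11.1, 17.6]) → bbox [9.9,1.2,5.7] .. [12,12.3,23.3]
B = cube([5.5, 8.1, 6.2]) → bbox [0,0,0] .. [5.5,8.1,6.2]
lo = A.lo+B.lo = [9.9+0, 1.2+0, 5.7+0] = [9.900,1.200,5.700]
hi = A.hi+B.hi = [12+5.5, 12.3+8.1, 23.3+6.2] = [17.500,20.400,29.500]
diag = √(7.6²+19.2²+23.8²) = √992.84 = 31.509

min=[9.900,1.200,5.700] max=[17.500,20.400,29.500] diag=31.509


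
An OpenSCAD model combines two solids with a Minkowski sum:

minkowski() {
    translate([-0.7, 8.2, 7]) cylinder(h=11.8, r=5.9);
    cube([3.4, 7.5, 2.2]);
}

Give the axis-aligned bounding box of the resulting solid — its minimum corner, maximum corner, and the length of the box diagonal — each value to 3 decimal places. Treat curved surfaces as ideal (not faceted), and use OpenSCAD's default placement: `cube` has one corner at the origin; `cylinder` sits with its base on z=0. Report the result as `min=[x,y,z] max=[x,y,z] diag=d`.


A = translate([-0.7, 8.2, 7]) cylinder(h=11.8, r=5.9) → bbox [-6.6,2.3,7] .. [5.2,14.1,18.8]
B = cube([3.4, 7.5, 2.2]) → bbox [0,0,0] .. [3.4,7.5,2.2]
lo = A.lo+B.lo = [-6.6+0, 2.3+0, 7+0] = [-6.600,2.300,7.000]
hi = A.hi+B.hi = [5.2+3.4, 14.1+7.5, 18.8+2.2] = [8.600,21.600,21.000]
diag = √(15.2²+19.3²+14²) = √799.53 = 28.276

min=[-6.600,2.300,7.000] max=[8.600,21.600,21.000] diag=28.276


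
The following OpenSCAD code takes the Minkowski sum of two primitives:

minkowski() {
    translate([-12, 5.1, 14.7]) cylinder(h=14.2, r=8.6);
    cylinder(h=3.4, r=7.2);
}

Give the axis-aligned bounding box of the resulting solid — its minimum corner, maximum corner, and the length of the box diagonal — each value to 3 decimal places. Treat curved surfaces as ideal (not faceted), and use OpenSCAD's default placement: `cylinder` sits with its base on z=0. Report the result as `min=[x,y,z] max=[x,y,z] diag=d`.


A = translate([-12, 5.1, 14.7]) cylinder(h=14.2, r=8.6) → bbox [-20.6,-3.5,14.7] .. [-3.4,13.7,28.9]
B = cylinder(h=3.4, r=7.2) → bbox [-7.2,-7.2,0] .. [7.2,7.2,3.4]
lo = A.lo+B.lo = [-20.6-7.2, -3.5-7.2, 14.7+0] = [-27.800,-10.700,14.700]
hi = A.hi+B.hi = [-3.4+7.2, 13.7+7.2, 28.9+3.4] = [3.800,20.900,32.300]
diag = √(31.6²+31.6²+17.6²) = √2306.88 = 48.030

min=[-27.800,-10.700,14.700] max=[3.800,20.900,32.300] diag=48.030


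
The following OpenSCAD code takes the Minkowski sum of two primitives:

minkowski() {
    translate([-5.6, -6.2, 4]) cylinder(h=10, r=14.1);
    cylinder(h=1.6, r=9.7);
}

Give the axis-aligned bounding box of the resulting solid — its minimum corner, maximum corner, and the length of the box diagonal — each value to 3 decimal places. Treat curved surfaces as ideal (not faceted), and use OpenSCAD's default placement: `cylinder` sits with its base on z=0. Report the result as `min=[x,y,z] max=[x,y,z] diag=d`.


min=[-29.400,-30.000,4.000] max=[18.200,17.600,15.600] diag=68.309

A = translate([-5.6, -6.2, 4]) cylinder(h=10, r=14.1) → bbox [-19.7,-20.3,4] .. [8.5,7.9,14]
B = cylinder(h=1.6, r=9.7) → bbox [-9.7,-9.7,0] .. [9.7,9.7,1.6]
lo = A.lo+B.lo = [-19.7-9.7, -20.3-9.7, 4+0] = [-29.400,-30.000,4.000]
hi = A.hi+B.hi = [8.5+9.7, 7.9+9.7, 14+1.6] = [18.200,17.600,15.600]
diag = √(47.6²+47.6²+11.6²) = √4666.08 = 68.309


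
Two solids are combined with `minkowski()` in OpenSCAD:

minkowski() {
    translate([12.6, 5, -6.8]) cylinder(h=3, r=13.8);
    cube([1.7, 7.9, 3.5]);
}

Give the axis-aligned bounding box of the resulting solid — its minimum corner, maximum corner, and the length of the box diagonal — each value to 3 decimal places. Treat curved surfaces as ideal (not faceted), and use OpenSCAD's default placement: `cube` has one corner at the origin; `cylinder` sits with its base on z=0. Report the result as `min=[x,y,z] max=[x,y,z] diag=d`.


min=[-1.200,-8.800,-6.800] max=[28.100,26.700,-0.300] diag=46.486

A = translate([12.6, 5, -6.8]) cylinder(h=3, r=13.8) → bbox [-1.2,-8.8,-6.8] .. [26.4,18.8,-3.8]
B = cube([1.7, 7.9, 3.5]) → bbox [0,0,0] .. [1.7,7.9,3.5]
lo = A.lo+B.lo = [-1.2+0, -8.8+0, -6.8+0] = [-1.200,-8.800,-6.800]
hi = A.hi+B.hi = [26.4+1.7, 18.8+7.9, -3.8+3.5] = [28.100,26.700,-0.300]
diag = √(29.3²+35.5²+6.5²) = √2160.99 = 46.486


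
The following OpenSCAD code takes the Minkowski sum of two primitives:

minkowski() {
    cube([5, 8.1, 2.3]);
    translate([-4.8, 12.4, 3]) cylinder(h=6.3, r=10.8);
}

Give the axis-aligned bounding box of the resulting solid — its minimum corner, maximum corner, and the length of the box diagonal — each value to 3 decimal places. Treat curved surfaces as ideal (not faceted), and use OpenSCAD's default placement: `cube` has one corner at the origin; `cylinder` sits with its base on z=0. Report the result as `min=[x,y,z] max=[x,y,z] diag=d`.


min=[-15.600,1.600,3.000] max=[11.000,31.300,11.600] diag=40.787

A = translate([-4.8, 12.4, 3]) cylinder(h=6.3, r=10.8) → bbox [-15.6,1.6,3] .. [6,23.2,9.3]
B = cube([5, 8.1, 2.3]) → bbox [0,0,0] .. [5,8.1,2.3]
lo = A.lo+B.lo = [-15.6+0, 1.6+0, 3+0] = [-15.600,1.600,3.000]
hi = A.hi+B.hi = [6+5, 23.2+8.1, 9.3+2.3] = [11.000,31.300,11.600]
diag = √(26.6²+29.7²+8.6²) = √1663.61 = 40.787


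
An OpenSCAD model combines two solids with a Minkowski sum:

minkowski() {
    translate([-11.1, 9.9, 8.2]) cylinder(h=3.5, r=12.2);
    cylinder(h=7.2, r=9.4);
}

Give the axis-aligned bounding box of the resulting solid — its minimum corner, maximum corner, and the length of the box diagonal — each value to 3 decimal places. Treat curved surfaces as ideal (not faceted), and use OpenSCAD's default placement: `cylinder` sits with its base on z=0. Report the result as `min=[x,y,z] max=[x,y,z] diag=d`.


A = translate([-11.1, 9.9, 8.2]) cylinder(h=3.5, r=12.2) → bbox [-23.3,-2.3,8.2] .. [1.1,22.1,11.7]
B = cylinder(h=7.2, r=9.4) → bbox [-9.4,-9.4,0] .. [9.4,9.4,7.2]
lo = A.lo+B.lo = [-23.3-9.4, -2.3-9.4, 8.2+0] = [-32.700,-11.700,8.200]
hi = A.hi+B.hi = [1.1+9.4, 22.1+9.4, 11.7+7.2] = [10.500,31.500,18.900]
diag = √(43.2²+43.2²+10.7²) = √3846.97 = 62.024

min=[-32.700,-11.700,8.200] max=[10.500,31.500,18.900] diag=62.024


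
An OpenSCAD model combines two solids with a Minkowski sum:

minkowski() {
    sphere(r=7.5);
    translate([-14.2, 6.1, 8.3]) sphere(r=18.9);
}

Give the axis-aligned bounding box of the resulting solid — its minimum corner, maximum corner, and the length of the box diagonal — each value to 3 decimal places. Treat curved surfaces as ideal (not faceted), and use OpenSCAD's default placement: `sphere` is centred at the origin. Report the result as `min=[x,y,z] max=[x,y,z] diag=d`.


min=[-40.600,-20.300,-18.100] max=[12.200,32.500,34.700] diag=91.452

A = translate([-14.2, 6.1, 8.3]) sphere(r=18.9) → bbox [-33.1,-12.8,-10.6] .. [4.7,25,27.2]
B = sphere(r=7.5) → bbox [-7.5,-7.5,-7.5] .. [7.5,7.5,7.5]
lo = A.lo+B.lo = [-33.1-7.5, -12.8-7.5, -10.6-7.5] = [-40.600,-20.300,-18.100]
hi = A.hi+B.hi = [4.7+7.5, 25+7.5, 27.2+7.5] = [12.200,32.500,34.700]
diag = √(52.8²+52.8²+52.8²) = √8363.52 = 91.452


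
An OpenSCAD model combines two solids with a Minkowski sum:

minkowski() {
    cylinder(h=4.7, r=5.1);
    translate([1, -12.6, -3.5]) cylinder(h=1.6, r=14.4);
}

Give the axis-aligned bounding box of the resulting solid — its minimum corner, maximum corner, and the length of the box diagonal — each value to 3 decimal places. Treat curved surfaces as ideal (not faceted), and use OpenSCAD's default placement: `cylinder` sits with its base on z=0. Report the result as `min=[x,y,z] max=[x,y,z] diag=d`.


min=[-18.500,-32.100,-3.500] max=[20.500,6.900,2.800] diag=55.513

A = translate([1, -12.6, -3.5]) cylinder(h=1.6, r=14.4) → bbox [-13.4,-27,-3.5] .. [15.4,1.8,-1.9]
B = cylinder(h=4.7, r=5.1) → bbox [-5.1,-5.1,0] .. [5.1,5.1,4.7]
lo = A.lo+B.lo = [-13.4-5.1, -27-5.1, -3.5+0] = [-18.500,-32.100,-3.500]
hi = A.hi+B.hi = [15.4+5.1, 1.8+5.1, -1.9+4.7] = [20.500,6.900,2.800]
diag = √(39²+39²+6.3²) = √3081.69 = 55.513


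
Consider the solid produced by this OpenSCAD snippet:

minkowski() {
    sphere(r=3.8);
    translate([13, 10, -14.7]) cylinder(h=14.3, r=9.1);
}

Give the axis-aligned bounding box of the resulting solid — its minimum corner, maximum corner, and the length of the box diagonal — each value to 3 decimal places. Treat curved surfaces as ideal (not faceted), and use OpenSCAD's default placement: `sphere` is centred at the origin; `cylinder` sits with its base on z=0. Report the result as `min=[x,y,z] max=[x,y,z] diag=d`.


A = translate([13, 10, -14.7]) cylinder(h=14.3, r=9.1) → bbox [3.9,0.9,-14.7] .. [22.1,19.1,-0.4]
B = sphere(r=3.8) → bbox [-3.8,-3.8,-3.8] .. [3.8,3.8,3.8]
lo = A.lo+B.lo = [3.9-3.8, 0.9-3.8, -14.7-3.8] = [0.100,-2.900,-18.500]
hi = A.hi+B.hi = [22.1+3.8, 19.1+3.8, -0.4+3.8] = [25.900,22.900,3.400]
diag = √(25.8²+25.8²+21.9²) = √1810.89 = 42.555

min=[0.100,-2.900,-18.500] max=[25.900,22.900,3.400] diag=42.555


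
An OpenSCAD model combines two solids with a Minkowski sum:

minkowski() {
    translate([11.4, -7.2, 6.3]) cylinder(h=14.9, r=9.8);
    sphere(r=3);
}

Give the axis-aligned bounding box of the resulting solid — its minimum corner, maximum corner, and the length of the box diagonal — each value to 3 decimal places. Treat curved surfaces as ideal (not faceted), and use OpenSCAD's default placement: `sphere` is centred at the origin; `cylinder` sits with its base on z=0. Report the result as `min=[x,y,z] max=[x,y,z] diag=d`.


min=[-1.400,-20.000,3.300] max=[24.200,5.600,24.200] diag=41.803

A = translate([11.4, -7.2, 6.3]) cylinder(h=14.9, r=9.8) → bbox [1.6,-17,6.3] .. [21.2,2.6,21.2]
B = sphere(r=3) → bbox [-3,-3,-3] .. [3,3,3]
lo = A.lo+B.lo = [1.6-3, -17-3, 6.3-3] = [-1.400,-20.000,3.300]
hi = A.hi+B.hi = [21.2+3, 2.6+3, 21.2+3] = [24.200,5.600,24.200]
diag = √(25.6²+25.6²+20.9²) = √1747.53 = 41.803


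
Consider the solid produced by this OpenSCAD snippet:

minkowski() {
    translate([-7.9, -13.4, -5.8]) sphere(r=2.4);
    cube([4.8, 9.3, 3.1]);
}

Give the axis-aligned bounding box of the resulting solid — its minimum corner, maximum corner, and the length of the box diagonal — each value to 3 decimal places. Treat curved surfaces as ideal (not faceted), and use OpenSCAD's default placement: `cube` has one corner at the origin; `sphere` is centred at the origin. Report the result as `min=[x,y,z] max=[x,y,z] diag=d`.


A = translate([-7.9, -13.4, -5.8]) sphere(r=2.4) → bbox [-10.3,-15.8,-8.2] .. [-5.5,-11,-3.4]
B = cube([4.8, 9.3, 3.1]) → bbox [0,0,0] .. [4.8,9.3,3.1]
lo = A.lo+B.lo = [-10.3+0, -15.8+0, -8.2+0] = [-10.300,-15.800,-8.200]
hi = A.hi+B.hi = [-5.5+4.8, -11+9.3, -3.4+3.1] = [-0.700,-1.700,-0.300]
diag = √(9.6²+14.1²+7.9²) = √353.38 = 18.798

min=[-10.300,-15.800,-8.200] max=[-0.700,-1.700,-0.300] diag=18.798


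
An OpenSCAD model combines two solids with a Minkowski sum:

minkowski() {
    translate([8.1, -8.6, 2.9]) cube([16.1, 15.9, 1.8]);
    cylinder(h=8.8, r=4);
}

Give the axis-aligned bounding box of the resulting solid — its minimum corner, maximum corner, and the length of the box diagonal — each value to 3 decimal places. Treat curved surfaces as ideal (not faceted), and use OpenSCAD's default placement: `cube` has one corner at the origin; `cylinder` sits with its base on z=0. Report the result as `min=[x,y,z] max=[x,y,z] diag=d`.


A = translate([8.1, -8.6, 2.9]) cube([16.1, 15.9, 1.8]) → bbox [8.1,-8.6,2.9] .. [24.2,7.3,4.7]
B = cylinder(h=8.8, r=4) → bbox [-4,-4,0] .. [4,4,8.8]
lo = A.lo+B.lo = [8.1-4, -8.6-4, 2.9+0] = [4.100,-12.600,2.900]
hi = A.hi+B.hi = [24.2+4, 7.3+4, 4.7+8.8] = [28.200,11.300,13.500]
diag = √(24.1²+23.9²+10.6²) = √1264.38 = 35.558

min=[4.100,-12.600,2.900] max=[28.200,11.300,13.500] diag=35.558


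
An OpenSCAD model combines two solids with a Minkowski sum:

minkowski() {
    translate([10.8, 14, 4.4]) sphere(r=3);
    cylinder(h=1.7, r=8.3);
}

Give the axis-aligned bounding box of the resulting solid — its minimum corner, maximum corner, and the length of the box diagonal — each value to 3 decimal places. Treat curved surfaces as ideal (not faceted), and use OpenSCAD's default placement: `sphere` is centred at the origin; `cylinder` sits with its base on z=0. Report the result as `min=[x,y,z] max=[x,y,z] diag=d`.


A = translate([10.8, 14, 4.4]) sphere(r=3) → bbox [7.8,11,1.4] .. [13.8,17,7.4]
B = cylinder(h=1.7, r=8.3) → bbox [-8.3,-8.3,0] .. [8.3,8.3,1.7]
lo = A.lo+B.lo = [7.8-8.3, 11-8.3, 1.4+0] = [-0.500,2.700,1.400]
hi = A.hi+B.hi = [13.8+8.3, 17+8.3, 7.4+1.7] = [22.100,25.300,9.100]
diag = √(22.6²+22.6²+7.7²) = √1080.81 = 32.876

min=[-0.500,2.700,1.400] max=[22.100,25.300,9.100] diag=32.876


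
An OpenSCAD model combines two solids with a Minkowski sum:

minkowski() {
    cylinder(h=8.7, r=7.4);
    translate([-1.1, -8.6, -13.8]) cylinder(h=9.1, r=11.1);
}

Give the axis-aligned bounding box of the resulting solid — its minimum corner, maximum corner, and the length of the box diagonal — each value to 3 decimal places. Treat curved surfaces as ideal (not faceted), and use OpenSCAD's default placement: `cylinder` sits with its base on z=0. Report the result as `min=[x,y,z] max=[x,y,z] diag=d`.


A = translate([-1.1, -8.6, -13.8]) cylinder(h=9.1, r=11.1) → bbox [-12.2,-19.7,-13.8] .. [10,2.5,-4.7]
B = cylinder(h=8.7, r=7.4) → bbox [-7.4,-7.4,0] .. [7.4,7.4,8.7]
lo = A.lo+B.lo = [-12.2-7.4, -19.7-7.4, -13.8+0] = [-19.600,-27.100,-13.800]
hi = A.hi+B.hi = [10+7.4, 2.5+7.4, -4.7+8.7] = [17.400,9.900,4.000]
diag = √(37²+37²+17.8²) = √3054.84 = 55.271

min=[-19.600,-27.100,-13.800] max=[17.400,9.900,4.000] diag=55.271


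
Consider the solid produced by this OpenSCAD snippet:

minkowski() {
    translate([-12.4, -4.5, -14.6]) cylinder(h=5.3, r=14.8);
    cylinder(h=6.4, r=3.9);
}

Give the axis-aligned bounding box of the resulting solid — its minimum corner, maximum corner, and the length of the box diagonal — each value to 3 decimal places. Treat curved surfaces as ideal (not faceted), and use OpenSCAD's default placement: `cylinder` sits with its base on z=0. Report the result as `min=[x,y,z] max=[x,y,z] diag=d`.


min=[-31.100,-23.200,-14.600] max=[6.300,14.200,-2.900] diag=54.170

A = translate([-12.4, -4.5, -14.6]) cylinder(h=5.3, r=14.8) → bbox [-27.2,-19.3,-14.6] .. [2.4,10.3,-9.3]
B = cylinder(h=6.4, r=3.9) → bbox [-3.9,-3.9,0] .. [3.9,3.9,6.4]
lo = A.lo+B.lo = [-27.2-3.9, -19.3-3.9, -14.6+0] = [-31.100,-23.200,-14.600]
hi = A.hi+B.hi = [2.4+3.9, 10.3+3.9, -9.3+6.4] = [6.300,14.200,-2.900]
diag = √(37.4²+37.4²+11.7²) = √2934.41 = 54.170


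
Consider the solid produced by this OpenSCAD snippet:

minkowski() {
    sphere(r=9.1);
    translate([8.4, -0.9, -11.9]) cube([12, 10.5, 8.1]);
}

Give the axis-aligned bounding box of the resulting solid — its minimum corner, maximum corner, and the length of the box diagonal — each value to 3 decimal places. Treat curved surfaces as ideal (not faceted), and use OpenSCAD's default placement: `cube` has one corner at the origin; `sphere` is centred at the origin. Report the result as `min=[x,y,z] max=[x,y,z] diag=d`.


A = translate([8.4, -0.9, -11.9]) cube([12, 10.5, 8.1]) → bbox [8.4,-0.9,-11.9] .. [20.4,9.6,-3.8]
B = sphere(r=9.1) → bbox [-9.1,-9.1,-9.1] .. [9.1,9.1,9.1]
lo = A.lo+B.lo = [8.4-9.1, -0.9-9.1, -11.9-9.1] = [-0.700,-10.000,-21.000]
hi = A.hi+B.hi = [20.4+9.1, 9.6+9.1, -3.8+9.1] = [29.500,18.700,5.300]
diag = √(30.2²+28.7²+26.3²) = √2427.42 = 49.269

min=[-0.700,-10.000,-21.000] max=[29.500,18.700,5.300] diag=49.269


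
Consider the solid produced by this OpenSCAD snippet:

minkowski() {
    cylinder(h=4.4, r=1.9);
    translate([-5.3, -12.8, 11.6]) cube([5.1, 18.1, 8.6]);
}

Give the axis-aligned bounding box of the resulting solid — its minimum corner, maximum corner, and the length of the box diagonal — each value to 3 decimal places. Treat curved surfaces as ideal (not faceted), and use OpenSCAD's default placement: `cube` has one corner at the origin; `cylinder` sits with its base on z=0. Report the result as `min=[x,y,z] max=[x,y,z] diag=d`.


A = translate([-5.3, -12.8, 11.6]) cube([5.1, 18.1, 8.6]) → bbox [-5.3,-12.8,11.6] .. [-0.2,5.3,20.2]
B = cylinder(h=4.4, r=1.9) → bbox [-1.9,-1.9,0] .. [1.9,1.9,4.4]
lo = A.lo+B.lo = [-5.3-1.9, -12.8-1.9, 11.6+0] = [-7.200,-14.700,11.600]
hi = A.hi+B.hi = [-0.2+1.9, 5.3+1.9, 20.2+4.4] = [1.700,7.200,24.600]
diag = √(8.9²+21.9²+13²) = √727.82 = 26.978

min=[-7.200,-14.700,11.600] max=[1.700,7.200,24.600] diag=26.978


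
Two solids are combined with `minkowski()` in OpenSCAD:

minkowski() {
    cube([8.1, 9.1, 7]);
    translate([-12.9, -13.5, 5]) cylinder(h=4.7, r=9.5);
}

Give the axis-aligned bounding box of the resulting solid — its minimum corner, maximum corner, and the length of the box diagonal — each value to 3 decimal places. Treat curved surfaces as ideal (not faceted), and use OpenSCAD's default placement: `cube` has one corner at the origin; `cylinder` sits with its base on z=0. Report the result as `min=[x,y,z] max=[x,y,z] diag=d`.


min=[-22.400,-23.000,5.000] max=[4.700,5.100,16.700] diag=40.754

A = translate([-12.9, -13.5, 5]) cylinder(h=4.7, r=9.5) → bbox [-22.4,-23,5] .. [-3.4,-4,9.7]
B = cube([8.1, 9.1, 7]) → bbox [0,0,0] .. [8.1,9.1,7]
lo = A.lo+B.lo = [-22.4+0, -23+0, 5+0] = [-22.400,-23.000,5.000]
hi = A.hi+B.hi = [-3.4+8.1, -4+9.1, 9.7+7] = [4.700,5.100,16.700]
diag = √(27.1²+28.1²+11.7²) = √1660.91 = 40.754
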